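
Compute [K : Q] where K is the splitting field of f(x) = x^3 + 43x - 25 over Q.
[K : Q] = 6

By the rational root test, any rational root of the monic integer polynomial f(x) = x^3 + 43x - 25 must be an integer dividing the constant term -25, i.e. one of ±{1, 5, 25}. Evaluating: f(1) = 19, f(-1) = -69, f(5) = 315, f(-5) = -365, f(25) = 16675, f(-25) = -16725; none is 0, so f has no rational root and is therefore irreducible over Q (a cubic with no linear factor over a field is irreducible). For an irreducible cubic, the Galois group is A_3 or S_3 according as the discriminant disc(f) = -4a^3 - 27b^2 = -4·(43)^3 - 27·(-25)^2 = -334903 is or is not a square in Q. Here disc(f) = -334903 is not a perfect square in Q, so the Galois group of f over Q is not contained in A_3 and must be all of S_3. The splitting field has degree |S_3| = 6 over Q, so [K : Q] = 6.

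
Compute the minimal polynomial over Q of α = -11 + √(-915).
m_α(x) = x^2 + 22x + 1036

From α + 11 = √(-915), squaring gives (α + 11)^2 = -915, i.e. α^2 + 22α + 121 = -915, so α^2 + 22α + 1036 = 0. The discriminant of x^2 + 22x + 1036 is (22)^2 - 4·(1036) = 484 - 4144 = -3660, and 4·(-915) is not a perfect square in Q since -915 is squarefree and ≠ 1. Hence x^2 + 22x + 1036 is irreducible over Q and is the minimal polynomial of α.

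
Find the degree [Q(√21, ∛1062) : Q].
[Q(√21, ∛1062) : Q] = 6

Let L = Q(√21, ∛1062). Since Q(√21) ⊂ L and [Q(√21):Q] = 2, the tower law gives 2 | [L:Q]. Likewise Q(∛1062) ⊂ L with [Q(∛1062):Q] = 3 (because 1062 is not a perfect cube), so 3 | [L:Q]. As gcd(2,3) = 1, [L:Q] is divisible by 6. Conversely L is generated over Q by √21 and ∛1062, so [L:Q] ≤ 2·3 = 6. Therefore [Q(√21, ∛1062) : Q] = 6.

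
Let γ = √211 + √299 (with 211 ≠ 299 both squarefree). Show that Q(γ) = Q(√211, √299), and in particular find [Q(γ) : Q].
[Q(γ) : Q] = 4 (equivalently, Q(γ) = Q(√211, √299))

Obviously Q(γ) ⊆ Q(√211, √299), and [Q(√211, √299):Q] = 4 (since 211, 299 are distinct squarefree integers > 1 with 63089 not a perfect square). To show equality we compute the minimal polynomial of γ. From γ = √211 + √299: γ^2 = 211 + 2√(63089) + 299 = 510 + 2√(63089), so γ^2 - 510 = 2√(63089); squaring, (γ^2 - 510)^2 = 4·63089, i.e. γ^4 - 1020γ^2 + 260100 - 252356 = 0, i.e. γ^4 - 1020γ^2 + 7744 = 0. So γ is a root of x^4 - 1020x^2 + 7744. This polynomial is irreducible over Q: it has no rational root (each ±√211 ± √299 is irrational), and any factorization into two quadratics over Q would force √(63089) ∈ Q (pairing opposite roots) or √211, √299 ∈ Q (other pairings), all impossible. Hence [Q(γ):Q] = 4 = [Q(√211, √299):Q], so Q(γ) = Q(√211, √299).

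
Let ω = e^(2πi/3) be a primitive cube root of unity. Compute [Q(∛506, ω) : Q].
[Q(∛506, ω) : Q] = 6

[Q(∛506):Q] = 3 (min poly x^3 - 506, irreducible since 506 is not a perfect cube). [Q(ω):Q] = 2 (min poly x^2 + x + 1). Since Q(∛506) ⊂ R and ω ∉ R, we have ω ∉ Q(∛506), so x^2 + x + 1 remains irreducible over Q(∛506) and [Q(∛506, ω) : Q(∛506)] = 2. By the tower law, [Q(∛506, ω) : Q] = 3 · 2 = 6. (In fact Q(∛506, ω) is the splitting field of x^3 - 506 over Q.)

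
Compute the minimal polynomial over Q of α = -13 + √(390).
m_α(x) = x^2 + 26x - 221

From α + 13 = √(390), squaring gives (α + 13)^2 = 390, i.e. α^2 + 26α + 169 = 390, so α^2 + 26α - 221 = 0. The discriminant of x^2 + 26x - 221 is (26)^2 - 4·(-221) = 676 + 884 = 1560, and 4·(390) is not a perfect square in Q since 390 is squarefree and ≠ 1. Hence x^2 + 26x - 221 is irreducible over Q and is the minimal polynomial of α.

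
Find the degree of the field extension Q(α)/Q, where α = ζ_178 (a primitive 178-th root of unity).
[Q(α):Q] = 88

The minimal polynomial of ζ_178 over Q is the 178-th cyclotomic polynomial Φ_178(x), which is irreducible over Q and has degree φ(178) = 88. Hence [Q(α):Q] = φ(178) = 88.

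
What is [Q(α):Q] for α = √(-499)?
[Q(α):Q] = 2

[Q(α):Q] equals the degree of the minimal polynomial of α. Here α^2 = -499 and x^2 + 499 is irreducible (d = -499 is squarefree, ≠ 1, hence not a square), so deg(m_α) = 2. Thus [Q(α):Q] = 2.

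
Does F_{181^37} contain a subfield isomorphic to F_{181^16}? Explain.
No: F_{181^16} is not a subfield of F_{181^37}

F_{p^m} embeds in F_{p^n} iff m | n. Here 16 ∤ 37 (since 37 = 2·16 + 5 with remainder 5 ≠ 0), so F_{181^16} is not a subfield of F_{181^37}. Equivalently: if it were, the tower law would give 16 = [F_{181^16}:F_181] dividing [F_{181^37}:F_181] = 37, contradiction.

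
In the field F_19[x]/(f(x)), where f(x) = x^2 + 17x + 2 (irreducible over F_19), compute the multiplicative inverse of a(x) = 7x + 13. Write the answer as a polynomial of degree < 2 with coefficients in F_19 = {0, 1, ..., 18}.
a(x)^(-1) ≡ x + 7 (mod f(x))

Since f is irreducible over F_19, F_19[x]/(f) is a field and a(x) ≠ 0 has an inverse. Apply the extended Euclidean algorithm to f(x) and a(x) in F_19[x]: f(x) = (11x + 1)·a(x) + (8). The last nonzero remainder is the constant 8 = gcd(f, a) in F_19. Back-substituting through the division chain expresses 8 = s(x)·a(x) + t(x)·f(x) with s(x) ≡ 8x + 18 (mod f), so (8x + 18)·a(x) ≡ 8 (mod f). Multiplying by 8^(-1) ≡ 12 in F_19 gives a(x)^(-1) ≡ 12·(8x + 18) ≡ x + 7 (mod f). Check: (7x + 13)·(x + 7) = 7x^2 + 5x + 15 ≡ 1 (mod x^2 + 17x + 2).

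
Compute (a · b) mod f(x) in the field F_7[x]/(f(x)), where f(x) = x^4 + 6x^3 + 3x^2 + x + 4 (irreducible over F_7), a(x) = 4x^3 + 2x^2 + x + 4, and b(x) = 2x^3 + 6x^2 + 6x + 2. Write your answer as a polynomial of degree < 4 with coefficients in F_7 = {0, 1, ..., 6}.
a · b ≡ 3x^3 + 5x^2 + 4 (mod f(x))

Multiply in F_7[x]: a(x)·b(x) = (4x^3 + 2x^2 + x + 4)·(2x^3 + 6x^2 + 6x + 2) = x^6 + 3x^4 + 6x^3 + 6x^2 + 5x + 1. This has degree ≥ 4, so divide by f(x) over F_7: x^6 + 3x^4 + 6x^3 + 6x^2 + 5x + 1 = (x^2 + x + 1)·(x^4 + 6x^3 + 3x^2 + x + 4) + (3x^3 + 5x^2 + 4). Hence a·b ≡ 3x^3 + 5x^2 + 4 (mod f). (F_7[x]/(f) is a field with 7^4 = 2401 elements since f is irreducible of degree 4.)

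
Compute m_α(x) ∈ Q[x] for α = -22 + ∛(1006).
m_α(x) = x^3 + 66x^2 + 1452x + 9642

Set β = α + 22 = ∛(1006), so β^3 = 1006. Then (α + 22)^3 - 1006 = 0, i.e. α is a root of g(x) = (x + 22)^3 - 1006 = x^3 + 66x^2 + 1452x + 9642. Since g(x) = h(x + 22) where h(x) = x^3 - 1006, and h is irreducible over Q (because 1006 is not a perfect cube, so h has no rational root, and a monic cubic with no rational root is irreducible), g is also irreducible (irreducibility is preserved under the substitution x → x + 22). Hence m_α(x) = x^3 + 66x^2 + 1452x + 9642.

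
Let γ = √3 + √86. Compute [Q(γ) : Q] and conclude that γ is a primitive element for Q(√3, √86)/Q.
[Q(γ) : Q] = 4 (equivalently, Q(γ) = Q(√3, √86))

Obviously Q(γ) ⊆ Q(√3, √86), and [Q(√3, √86):Q] = 4 (since 3, 86 are distinct squarefree integers > 1 with 258 not a perfect square). To show equality we compute the minimal polynomial of γ. From γ = √3 + √86: γ^2 = 3 + 2√(258) + 86 = 89 + 2√(258), so γ^2 - 89 = 2√(258); squaring, (γ^2 - 89)^2 = 4·258, i.e. γ^4 - 178γ^2 + 7921 - 1032 = 0, i.e. γ^4 - 178γ^2 + 6889 = 0. So γ is a root of x^4 - 178x^2 + 6889. This polynomial is irreducible over Q: it has no rational root (each ±√3 ± √86 is irrational), and any factorization into two quadratics over Q would force √(258) ∈ Q (pairing opposite roots) or √3, √86 ∈ Q (other pairings), all impossible. Hence [Q(γ):Q] = 4 = [Q(√3, √86):Q], so Q(γ) = Q(√3, √86).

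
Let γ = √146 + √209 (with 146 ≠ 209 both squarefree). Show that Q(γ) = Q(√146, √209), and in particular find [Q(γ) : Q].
[Q(γ) : Q] = 4 (equivalently, Q(γ) = Q(√146, √209))

Obviously Q(γ) ⊆ Q(√146, √209), and [Q(√146, √209):Q] = 4 (since 146, 209 are distinct squarefree integers > 1 with 30514 not a perfect square). To show equality we compute the minimal polynomial of γ. From γ = √146 + √209: γ^2 = 146 + 2√(30514) + 209 = 355 + 2√(30514), so γ^2 - 355 = 2√(30514); squaring, (γ^2 - 355)^2 = 4·30514, i.e. γ^4 - 710γ^2 + 126025 - 122056 = 0, i.e. γ^4 - 710γ^2 + 3969 = 0. So γ is a root of x^4 - 710x^2 + 3969. This polynomial is irreducible over Q: it has no rational root (each ±√146 ± √209 is irrational), and any factorization into two quadratics over Q would force √(30514) ∈ Q (pairing opposite roots) or √146, √209 ∈ Q (other pairings), all impossible. Hence [Q(γ):Q] = 4 = [Q(√146, √209):Q], so Q(γ) = Q(√146, √209).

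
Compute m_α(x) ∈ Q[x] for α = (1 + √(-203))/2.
m_α(x) = x^2 - x + 51

From 2α - 1 = √(-203), squaring gives (2α - 1)^2 = -203, i.e. 4α^2 - 4α + 1 = -203, so α^2 - α + (1 + 203)/4 = 0. Since -203 ≡ 1 (mod 4), (1 + 203)/4 = 51 ∈ Z. The polynomial x^2 - x + 51 has discriminant 1 - 4·(51) = -203, which is not a perfect square in Q (d = -203 is squarefree and ≠ 1), so x^2 - x + 51 is irreducible over Q. It is the minimal polynomial of α.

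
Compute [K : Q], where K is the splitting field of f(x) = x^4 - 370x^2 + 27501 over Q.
[K : Q] = 4

Solving the quadratic in x^2: x^2 = (370 ± √(370^2 - 4·27501))/2 = (370 ± √26896)/2 = (370 ± 164)/2, giving x^2 = 103 or x^2 = 267. So f(x) = (x^2 - 103)(x^2 - 267) and the roots of f are ±√103, ±√267. Hence the splitting field is K = Q(√103, √267). Since 103 and 267 are distinct squarefree integers > 1, their product 27501 is not a perfect square, so √267 ∉ Q(√103). By the tower law [K:Q] = [Q(√103,√267):Q(√103)] · [Q(√103):Q] = 2 · 2 = 4.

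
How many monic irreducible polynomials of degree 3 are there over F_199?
There are 2626800 monic irreducible polynomials of degree 3 over F_199

Each element of F_{199^3} that lies in no proper subfield is a root of exactly one monic irreducible of degree 3 over F_199, and each such polynomial has 3 distinct roots in F_{199^3}. By Möbius inversion the count is N_199(3) = (1/3) Σ_{d|3} μ(3/d) · 199^d = (1/3)(μ(3)·199^1 + μ(1)·199^3) = 7880400/3 = 2626800.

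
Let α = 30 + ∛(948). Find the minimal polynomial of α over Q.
m_α(x) = x^3 - 90x^2 + 2700x - 27948

Set β = α - 30 = ∛(948), so β^3 = 948. Then (α - 30)^3 - 948 = 0, i.e. α is a root of g(x) = (x - 30)^3 - 948 = x^3 - 90x^2 + 2700x - 27948. Since g(x) = h(x - 30) where h(x) = x^3 - 948, and h is irreducible over Q (because 948 is not a perfect cube, so h has no rational root, and a monic cubic with no rational root is irreducible), g is also irreducible (irreducibility is preserved under the substitution x → x - 30). Hence m_α(x) = x^3 - 90x^2 + 2700x - 27948.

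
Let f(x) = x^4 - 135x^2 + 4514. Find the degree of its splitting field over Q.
[K : Q] = 4

Solving the quadratic in x^2: x^2 = (135 ± √(135^2 - 4·4514))/2 = (135 ± √169)/2 = (135 ± 13)/2, giving x^2 = 61 or x^2 = 74. So f(x) = (x^2 - 61)(x^2 - 74) and the roots of f are ±√61, ±√74. Hence the splitting field is K = Q(√61, √74). Since 61 and 74 are distinct squarefree integers > 1, their product 4514 is not a perfect square, so √74 ∉ Q(√61). By the tower law [K:Q] = [Q(√61,√74):Q(√61)] · [Q(√61):Q] = 2 · 2 = 4.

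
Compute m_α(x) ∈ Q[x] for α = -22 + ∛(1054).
m_α(x) = x^3 + 66x^2 + 1452x + 9594

Set β = α + 22 = ∛(1054), so β^3 = 1054. Then (α + 22)^3 - 1054 = 0, i.e. α is a root of g(x) = (x + 22)^3 - 1054 = x^3 + 66x^2 + 1452x + 9594. Since g(x) = h(x + 22) where h(x) = x^3 - 1054, and h is irreducible over Q (because 1054 is not a perfect cube, so h has no rational root, and a monic cubic with no rational root is irreducible), g is also irreducible (irreducibility is preserved under the substitution x → x + 22). Hence m_α(x) = x^3 + 66x^2 + 1452x + 9594.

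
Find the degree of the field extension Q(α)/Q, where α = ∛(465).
[Q(α):Q] = 3

The minimal polynomial of α is x^3 - 465, irreducible over Q since 465 is not a perfect cube (so x^3 - 465 has no rational root). Hence [Q(α):Q] = deg(m_α) = 3.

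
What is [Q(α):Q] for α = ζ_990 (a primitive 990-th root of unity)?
[Q(α):Q] = 240

The minimal polynomial of ζ_990 over Q is the 990-th cyclotomic polynomial Φ_990(x), which is irreducible over Q and has degree φ(990) = 240. Hence [Q(α):Q] = φ(990) = 240.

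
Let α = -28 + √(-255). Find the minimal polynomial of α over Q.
m_α(x) = x^2 + 56x + 1039

From α + 28 = √(-255), squaring gives (α + 28)^2 = -255, i.e. α^2 + 56α + 784 = -255, so α^2 + 56α + 1039 = 0. The discriminant of x^2 + 56x + 1039 is (56)^2 - 4·(1039) = 3136 - 4156 = -1020, and 4·(-255) is not a perfect square in Q since -255 is squarefree and ≠ 1. Hence x^2 + 56x + 1039 is irreducible over Q and is the minimal polynomial of α.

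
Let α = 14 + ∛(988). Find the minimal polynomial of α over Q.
m_α(x) = x^3 - 42x^2 + 588x - 3732

Set β = α - 14 = ∛(988), so β^3 = 988. Then (α - 14)^3 - 988 = 0, i.e. α is a root of g(x) = (x - 14)^3 - 988 = x^3 - 42x^2 + 588x - 3732. Since g(x) = h(x - 14) where h(x) = x^3 - 988, and h is irreducible over Q (because 988 is not a perfect cube, so h has no rational root, and a monic cubic with no rational root is irreducible), g is also irreducible (irreducibility is preserved under the substitution x → x - 14). Hence m_α(x) = x^3 - 42x^2 + 588x - 3732.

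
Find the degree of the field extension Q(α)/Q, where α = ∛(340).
[Q(α):Q] = 3

The minimal polynomial of α is x^3 - 340, irreducible over Q since 340 is not a perfect cube (so x^3 - 340 has no rational root). Hence [Q(α):Q] = deg(m_α) = 3.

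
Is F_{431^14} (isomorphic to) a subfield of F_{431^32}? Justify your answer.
No: F_{431^14} is not a subfield of F_{431^32}

F_{p^m} embeds in F_{p^n} iff m | n. Here 14 ∤ 32 (since 32 = 2·14 + 4 with remainder 4 ≠ 0), so F_{431^14} is not a subfield of F_{431^32}. Equivalently: if it were, the tower law would give 14 = [F_{431^14}:F_431] dividing [F_{431^32}:F_431] = 32, contradiction.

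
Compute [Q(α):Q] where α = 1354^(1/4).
[Q(α):Q] = 4

α is a root of x^4 - 1354. By Eisenstein's criterion at the prime p = 2 (which divides the constant term 1354 but p^2 = 4 does not, since 1354 is squarefree), x^4 - 1354 is irreducible over Q. Hence [Q(α):Q] = 4.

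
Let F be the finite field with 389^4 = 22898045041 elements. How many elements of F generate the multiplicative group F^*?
There are φ(22898045040) = 5383913472 primitive elements

F_q^* is cyclic of order q - 1 = 22898045040. A cyclic group of order m has exactly φ(m) generators. Here m = 22898045040 = 2^4 · 3 · 5 · 13 · 29 · 97 · 2609, so the number of primitive elements is φ(22898045040) = 5383913472.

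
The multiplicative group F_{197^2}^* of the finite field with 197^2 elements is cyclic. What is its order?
|F_{197^2}^*| = 38808

F_{197^2} has 197^2 = 38809 elements; its multiplicative group consists of all nonzero elements, so |F_{197^2}^*| = 38809 - 1 = 38808. (It is cyclic since any finite subgroup of the multiplicative group of a field is cyclic.)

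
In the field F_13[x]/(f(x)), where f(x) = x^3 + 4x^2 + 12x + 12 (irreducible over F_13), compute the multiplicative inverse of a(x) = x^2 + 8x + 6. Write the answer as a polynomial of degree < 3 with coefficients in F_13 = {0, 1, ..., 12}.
a(x)^(-1) ≡ 3x^2 + 3x + 2 (mod f(x))

Since f is irreducible over F_13, F_13[x]/(f) is a field and a(x) ≠ 0 has an inverse. Apply the extended Euclidean algorithm to f(x) and a(x) in F_13[x]: f(x) = (x + 9)·a(x) + (12x + 10);  a(x) = (12x + 8)·(12x + 10) + (4). The last nonzero remainder is the constant 4 = gcd(f, a) in F_13. Back-substituting through the division chain expresses 4 = s(x)·a(x) + t(x)·f(x) with s(x) ≡ 12x^2 + 12x + 8 (mod f), so (12x^2 + 12x + 8)·a(x) ≡ 4 (mod f). Multiplying by 4^(-1) ≡ 10 in F_13 gives a(x)^(-1) ≡ 10·(12x^2 + 12x + 8) ≡ 3x^2 + 3x + 2 (mod f). Check: (x^2 + 8x + 6)·(3x^2 + 3x + 2) = 3x^4 + x^3 + 5x^2 + 8x + 12 ≡ 1 (mod x^3 + 4x^2 + 12x + 12).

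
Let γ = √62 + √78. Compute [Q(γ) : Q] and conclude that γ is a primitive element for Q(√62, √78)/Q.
[Q(γ) : Q] = 4 (equivalently, Q(γ) = Q(√62, √78))

Obviously Q(γ) ⊆ Q(√62, √78), and [Q(√62, √78):Q] = 4 (since 62, 78 are distinct squarefree integers > 1 with 4836 not a perfect square). To show equality we compute the minimal polynomial of γ. From γ = √62 + √78: γ^2 = 62 + 2√(4836) + 78 = 140 + 2√(4836), so γ^2 - 140 = 2√(4836); squaring, (γ^2 - 140)^2 = 4·4836, i.e. γ^4 - 280γ^2 + 19600 - 19344 = 0, i.e. γ^4 - 280γ^2 + 256 = 0. So γ is a root of x^4 - 280x^2 + 256. This polynomial is irreducible over Q: it has no rational root (each ±√62 ± √78 is irrational), and any factorization into two quadratics over Q would force √(4836) ∈ Q (pairing opposite roots) or √62, √78 ∈ Q (other pairings), all impossible. Hence [Q(γ):Q] = 4 = [Q(√62, √78):Q], so Q(γ) = Q(√62, √78).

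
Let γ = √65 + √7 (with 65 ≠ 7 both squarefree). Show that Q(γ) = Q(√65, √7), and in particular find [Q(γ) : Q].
[Q(γ) : Q] = 4 (equivalently, Q(γ) = Q(√65, √7))

Obviously Q(γ) ⊆ Q(√65, √7), and [Q(√65, √7):Q] = 4 (since 65, 7 are distinct squarefree integers > 1 with 455 not a perfect square). To show equality we compute the minimal polynomial of γ. From γ = √65 + √7: γ^2 = 65 + 2√(455) + 7 = 72 + 2√(455), so γ^2 - 72 = 2√(455); squaring, (γ^2 - 72)^2 = 4·455, i.e. γ^4 - 144γ^2 + 5184 - 1820 = 0, i.e. γ^4 - 144γ^2 + 3364 = 0. So γ is a root of x^4 - 144x^2 + 3364. This polynomial is irreducible over Q: it has no rational root (each ±√65 ± √7 is irrational), and any factorization into two quadratics over Q would force √(455) ∈ Q (pairing opposite roots) or √65, √7 ∈ Q (other pairings), all impossible. Hence [Q(γ):Q] = 4 = [Q(√65, √7):Q], so Q(γ) = Q(√65, √7).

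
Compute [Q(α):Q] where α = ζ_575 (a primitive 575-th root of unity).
[Q(α):Q] = 440

The minimal polynomial of ζ_575 over Q is the 575-th cyclotomic polynomial Φ_575(x), which is irreducible over Q and has degree φ(575) = 440. Hence [Q(α):Q] = φ(575) = 440.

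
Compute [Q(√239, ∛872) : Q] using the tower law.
[Q(√239, ∛872) : Q] = 6

Let L = Q(√239, ∛872). Since Q(√239) ⊂ L and [Q(√239):Q] = 2, the tower law gives 2 | [L:Q]. Likewise Q(∛872) ⊂ L with [Q(∛872):Q] = 3 (because 872 is not a perfect cube), so 3 | [L:Q]. As gcd(2,3) = 1, [L:Q] is divisible by 6. Conversely L is generated over Q by √239 and ∛872, so [L:Q] ≤ 2·3 = 6. Therefore [Q(√239, ∛872) : Q] = 6.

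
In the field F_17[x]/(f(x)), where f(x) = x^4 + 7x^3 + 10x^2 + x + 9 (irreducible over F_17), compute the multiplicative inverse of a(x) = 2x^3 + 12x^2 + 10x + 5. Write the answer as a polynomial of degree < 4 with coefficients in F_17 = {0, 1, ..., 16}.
a(x)^(-1) ≡ 4x^3 + 4x^2 + 3x + 5 (mod f(x))

Since f is irreducible over F_17, F_17[x]/(f) is a field and a(x) ≠ 0 has an inverse. Apply the extended Euclidean algorithm to f(x) and a(x) in F_17[x]: f(x) = (9x + 9)·a(x) + (16x^2 + 2x + 15);  a(x) = (15x + 1)·(16x^2 + 2x + 15) + (4x + 7);  (16x^2 + 2x + 15) = (4x + 2)·(4x + 7) + (1). The last nonzero remainder is the constant 1 = gcd(f, a) in F_17. Back-substituting through the division chain expresses 1 = s(x)·a(x) + t(x)·f(x) with s(x) ≡ 4x^3 + 4x^2 + 3x + 5 (mod f), so a(x)^(-1) ≡ s(x) = 4x^3 + 4x^2 + 3x + 5 (mod f). Check: (2x^3 + 12x^2 + 10x + 5)·(4x^3 + 4x^2 + 3x + 5) = 8x^6 + 5x^5 + 9x^4 + 4x^3 + 8x^2 + 14x + 8 ≡ 1 (mod x^4 + 7x^3 + 10x^2 + x + 9).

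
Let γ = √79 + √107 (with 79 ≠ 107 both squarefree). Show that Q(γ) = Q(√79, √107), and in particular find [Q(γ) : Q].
[Q(γ) : Q] = 4 (equivalently, Q(γ) = Q(√79, √107))

Obviously Q(γ) ⊆ Q(√79, √107), and [Q(√79, √107):Q] = 4 (since 79, 107 are distinct squarefree integers > 1 with 8453 not a perfect square). To show equality we compute the minimal polynomial of γ. From γ = √79 + √107: γ^2 = 79 + 2√(8453) + 107 = 186 + 2√(8453), so γ^2 - 186 = 2√(8453); squaring, (γ^2 - 186)^2 = 4·8453, i.e. γ^4 - 372γ^2 + 34596 - 33812 = 0, i.e. γ^4 - 372γ^2 + 784 = 0. So γ is a root of x^4 - 372x^2 + 784. This polynomial is irreducible over Q: it has no rational root (each ±√79 ± √107 is irrational), and any factorization into two quadratics over Q would force √(8453) ∈ Q (pairing opposite roots) or √79, √107 ∈ Q (other pairings), all impossible. Hence [Q(γ):Q] = 4 = [Q(√79, √107):Q], so Q(γ) = Q(√79, √107).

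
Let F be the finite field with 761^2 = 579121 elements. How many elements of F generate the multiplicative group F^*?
There are φ(579120) = 145152 primitive elements

F_q^* is cyclic of order q - 1 = 579120. A cyclic group of order m has exactly φ(m) generators. Here m = 579120 = 2^4 · 3 · 5 · 19 · 127, so the number of primitive elements is φ(579120) = 145152.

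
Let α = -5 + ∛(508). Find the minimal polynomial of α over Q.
m_α(x) = x^3 + 15x^2 + 75x - 383

Set β = α + 5 = ∛(508), so β^3 = 508. Then (α + 5)^3 - 508 = 0, i.e. α is a root of g(x) = (x + 5)^3 - 508 = x^3 + 15x^2 + 75x - 383. Since g(x) = h(x + 5) where h(x) = x^3 - 508, and h is irreducible over Q (because 508 is not a perfect cube, so h has no rational root, and a monic cubic with no rational root is irreducible), g is also irreducible (irreducibility is preserved under the substitution x → x + 5). Hence m_α(x) = x^3 + 15x^2 + 75x - 383.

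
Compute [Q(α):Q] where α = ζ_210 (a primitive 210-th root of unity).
[Q(α):Q] = 48

The minimal polynomial of ζ_210 over Q is the 210-th cyclotomic polynomial Φ_210(x), which is irreducible over Q and has degree φ(210) = 48. Hence [Q(α):Q] = φ(210) = 48.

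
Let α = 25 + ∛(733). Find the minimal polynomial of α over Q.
m_α(x) = x^3 - 75x^2 + 1875x - 16358

Set β = α - 25 = ∛(733), so β^3 = 733. Then (α - 25)^3 - 733 = 0, i.e. α is a root of g(x) = (x - 25)^3 - 733 = x^3 - 75x^2 + 1875x - 16358. Since g(x) = h(x - 25) where h(x) = x^3 - 733, and h is irreducible over Q (because 733 is not a perfect cube, so h has no rational root, and a monic cubic with no rational root is irreducible), g is also irreducible (irreducibility is preserved under the substitution x → x - 25). Hence m_α(x) = x^3 - 75x^2 + 1875x - 16358.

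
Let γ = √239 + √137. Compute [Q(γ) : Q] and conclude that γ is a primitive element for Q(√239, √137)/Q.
[Q(γ) : Q] = 4 (equivalently, Q(γ) = Q(√239, √137))

Obviously Q(γ) ⊆ Q(√239, √137), and [Q(√239, √137):Q] = 4 (since 239, 137 are distinct squarefree integers > 1 with 32743 not a perfect square). To show equality we compute the minimal polynomial of γ. From γ = √239 + √137: γ^2 = 239 + 2√(32743) + 137 = 376 + 2√(32743), so γ^2 - 376 = 2√(32743); squaring, (γ^2 - 376)^2 = 4·32743, i.e. γ^4 - 752γ^2 + 141376 - 130972 = 0, i.e. γ^4 - 752γ^2 + 10404 = 0. So γ is a root of x^4 - 752x^2 + 10404. This polynomial is irreducible over Q: it has no rational root (each ±√239 ± √137 is irrational), and any factorization into two quadratics over Q would force √(32743) ∈ Q (pairing opposite roots) or √239, √137 ∈ Q (other pairings), all impossible. Hence [Q(γ):Q] = 4 = [Q(√239, √137):Q], so Q(γ) = Q(√239, √137).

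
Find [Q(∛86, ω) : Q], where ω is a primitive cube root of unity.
[Q(∛86, ω) : Q] = 6

[Q(∛86):Q] = 3 (min poly x^3 - 86, irreducible since 86 is not a perfect cube). [Q(ω):Q] = 2 (min poly x^2 + x + 1). Since Q(∛86) ⊂ R and ω ∉ R, we have ω ∉ Q(∛86), so x^2 + x + 1 remains irreducible over Q(∛86) and [Q(∛86, ω) : Q(∛86)] = 2. By the tower law, [Q(∛86, ω) : Q] = 3 · 2 = 6. (In fact Q(∛86, ω) is the splitting field of x^3 - 86 over Q.)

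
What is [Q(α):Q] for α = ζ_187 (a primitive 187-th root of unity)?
[Q(α):Q] = 160

The minimal polynomial of ζ_187 over Q is the 187-th cyclotomic polynomial Φ_187(x), which is irreducible over Q and has degree φ(187) = 160. Hence [Q(α):Q] = φ(187) = 160.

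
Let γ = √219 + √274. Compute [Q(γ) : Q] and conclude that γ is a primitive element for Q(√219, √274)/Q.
[Q(γ) : Q] = 4 (equivalently, Q(γ) = Q(√219, √274))

Obviously Q(γ) ⊆ Q(√219, √274), and [Q(√219, √274):Q] = 4 (since 219, 274 are distinct squarefree integers > 1 with 60006 not a perfect square). To show equality we compute the minimal polynomial of γ. From γ = √219 + √274: γ^2 = 219 + 2√(60006) + 274 = 493 + 2√(60006), so γ^2 - 493 = 2√(60006); squaring, (γ^2 - 493)^2 = 4·60006, i.e. γ^4 - 986γ^2 + 243049 - 240024 = 0, i.e. γ^4 - 986γ^2 + 3025 = 0. So γ is a root of x^4 - 986x^2 + 3025. This polynomial is irreducible over Q: it has no rational root (each ±√219 ± √274 is irrational), and any factorization into two quadratics over Q would force √(60006) ∈ Q (pairing opposite roots) or √219, √274 ∈ Q (other pairings), all impossible. Hence [Q(γ):Q] = 4 = [Q(√219, √274):Q], so Q(γ) = Q(√219, √274).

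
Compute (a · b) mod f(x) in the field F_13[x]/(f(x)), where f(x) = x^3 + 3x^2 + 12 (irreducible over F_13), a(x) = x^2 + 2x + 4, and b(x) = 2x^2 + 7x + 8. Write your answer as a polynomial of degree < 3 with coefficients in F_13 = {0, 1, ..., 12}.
a · b ≡ 2x^2 + 7x + 11 (mod f(x))

Multiply in F_13[x]: a(x)·b(x) = (x^2 + 2x + 4)·(2x^2 + 7x + 8) = 2x^4 + 11x^3 + 4x^2 + 5x + 6. This has degree ≥ 3, so divide by f(x) over F_13: 2x^4 + 11x^3 + 4x^2 + 5x + 6 = (2x + 5)·(x^3 + 3x^2 + 12) + (2x^2 + 7x + 11). Hence a·b ≡ 2x^2 + 7x + 11 (mod f). (F_13[x]/(f) is a field with 13^3 = 2197 elements since f is irreducible of degree 3.)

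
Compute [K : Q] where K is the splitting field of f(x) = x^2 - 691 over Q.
[K : Q] = 2

f(x) = x^2 - 691 factors as (x - √691)(x + √691). The splitting field is K = Q(√691). Since 691 is squarefree and > 1, it is not a perfect square, so x^2 - 691 is irreducible over Q and [Q(√691) : Q] = 2. Hence [K : Q] = 2.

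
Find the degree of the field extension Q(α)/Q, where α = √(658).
[Q(α):Q] = 2

[Q(α):Q] equals the degree of the minimal polynomial of α. Here α^2 = 658 and x^2 - 658 is irreducible (d = 658 is squarefree, ≠ 1, hence not a square), so deg(m_α) = 2. Thus [Q(α):Q] = 2.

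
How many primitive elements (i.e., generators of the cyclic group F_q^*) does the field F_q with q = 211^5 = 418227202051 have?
There are φ(418227202050) = 95524224000 primitive elements

F_q^* is cyclic of order q - 1 = 418227202050. A cyclic group of order m has exactly φ(m) generators. Here m = 418227202050 = 2 · 3 · 5^2 · 7 · 1361 · 292661, so the number of primitive elements is φ(418227202050) = 95524224000.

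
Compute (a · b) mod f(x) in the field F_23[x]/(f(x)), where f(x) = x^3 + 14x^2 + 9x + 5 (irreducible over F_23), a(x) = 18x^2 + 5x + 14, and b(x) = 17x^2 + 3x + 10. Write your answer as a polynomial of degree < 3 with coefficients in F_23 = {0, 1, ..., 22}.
a · b ≡ 3x^2 + 10x + 4 (mod f(x))

Multiply in F_23[x]: a(x)·b(x) = (18x^2 + 5x + 14)·(17x^2 + 3x + 10) = 7x^4 + x^3 + 19x^2 + 2. This has degree ≥ 3, so divide by f(x) over F_23: 7x^4 + x^3 + 19x^2 + 2 = (7x + 18)·(x^3 + 14x^2 + 9x + 5) + (3x^2 + 10x + 4). Hence a·b ≡ 3x^2 + 10x + 4 (mod f). (F_23[x]/(f) is a field with 23^3 = 12167 elements since f is irreducible of degree 3.)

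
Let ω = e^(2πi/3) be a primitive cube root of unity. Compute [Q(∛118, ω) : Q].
[Q(∛118, ω) : Q] = 6

[Q(∛118):Q] = 3 (min poly x^3 - 118, irreducible since 118 is not a perfect cube). [Q(ω):Q] = 2 (min poly x^2 + x + 1). Since Q(∛118) ⊂ R and ω ∉ R, we have ω ∉ Q(∛118), so x^2 + x + 1 remains irreducible over Q(∛118) and [Q(∛118, ω) : Q(∛118)] = 2. By the tower law, [Q(∛118, ω) : Q] = 3 · 2 = 6. (In fact Q(∛118, ω) is the splitting field of x^3 - 118 over Q.)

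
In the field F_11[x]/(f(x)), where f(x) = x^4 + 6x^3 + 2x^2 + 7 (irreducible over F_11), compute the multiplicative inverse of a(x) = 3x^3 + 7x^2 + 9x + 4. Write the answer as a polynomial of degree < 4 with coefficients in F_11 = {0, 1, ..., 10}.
a(x)^(-1) ≡ 2x^3 + 5x^2 + 8 (mod f(x))

Since f is irreducible over F_11, F_11[x]/(f) is a field and a(x) ≠ 0 has an inverse. Apply the extended Euclidean algorithm to f(x) and a(x) in F_11[x]: f(x) = (4x)·a(x) + (10x^2 + 6x + 7);  a(x) = (8x + 8)·(10x^2 + 6x + 7) + (4x + 3);  (10x^2 + 6x + 7) = (8x + 1)·(4x + 3) + (4). The last nonzero remainder is the constant 4 = gcd(f, a) in F_11. Back-substituting through the division chain expresses 4 = s(x)·a(x) + t(x)·f(x) with s(x) ≡ 8x^3 + 9x^2 + 10 (mod f), so (8x^3 + 9x^2 + 10)·a(x) ≡ 4 (mod f). Multiplying by 4^(-1) ≡ 3 in F_11 gives a(x)^(-1) ≡ 3·(8x^3 + 9x^2 + 10) ≡ 2x^3 + 5x^2 + 8 (mod f). Check: (3x^3 + 7x^2 + 9x + 4)·(2x^3 + 5x^2 + 8) = 6x^6 + 7x^5 + 9x^4 + 10x^2 + 6x + 10 ≡ 1 (mod x^4 + 6x^3 + 2x^2 + 7).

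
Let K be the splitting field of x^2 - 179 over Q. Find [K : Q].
[K : Q] = 2

f(x) = x^2 - 179 factors as (x - √179)(x + √179). The splitting field is K = Q(√179). Since 179 is squarefree and > 1, it is not a perfect square, so x^2 - 179 is irreducible over Q and [Q(√179) : Q] = 2. Hence [K : Q] = 2.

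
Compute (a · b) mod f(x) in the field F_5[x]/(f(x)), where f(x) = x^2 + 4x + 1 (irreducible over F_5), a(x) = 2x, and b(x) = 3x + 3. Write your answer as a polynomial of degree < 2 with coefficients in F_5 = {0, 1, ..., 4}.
a · b ≡ 2x + 4 (mod f(x))

Multiply in F_5[x]: a(x)·b(x) = (2x)·(3x + 3) = x^2 + x. This has degree ≥ 2, so divide by f(x) over F_5: x^2 + x = (1)·(x^2 + 4x + 1) + (2x + 4). Hence a·b ≡ 2x + 4 (mod f). (F_5[x]/(f) is a field with 5^2 = 25 elements since f is irreducible of degree 2.)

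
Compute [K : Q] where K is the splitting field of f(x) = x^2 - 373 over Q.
[K : Q] = 2

f(x) = x^2 - 373 factors as (x - √373)(x + √373). The splitting field is K = Q(√373). Since 373 is squarefree and > 1, it is not a perfect square, so x^2 - 373 is irreducible over Q and [Q(√373) : Q] = 2. Hence [K : Q] = 2.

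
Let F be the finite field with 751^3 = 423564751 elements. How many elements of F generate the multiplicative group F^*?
There are φ(423564750) = 96811200 primitive elements

F_q^* is cyclic of order q - 1 = 423564750. A cyclic group of order m has exactly φ(m) generators. Here m = 423564750 = 2 · 3^2 · 5^3 · 7 · 26893, so the number of primitive elements is φ(423564750) = 96811200.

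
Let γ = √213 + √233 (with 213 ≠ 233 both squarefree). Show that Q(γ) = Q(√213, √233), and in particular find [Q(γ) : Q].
[Q(γ) : Q] = 4 (equivalently, Q(γ) = Q(√213, √233))

Obviously Q(γ) ⊆ Q(√213, √233), and [Q(√213, √233):Q] = 4 (since 213, 233 are distinct squarefree integers > 1 with 49629 not a perfect square). To show equality we compute the minimal polynomial of γ. From γ = √213 + √233: γ^2 = 213 + 2√(49629) + 233 = 446 + 2√(49629), so γ^2 - 446 = 2√(49629); squaring, (γ^2 - 446)^2 = 4·49629, i.e. γ^4 - 892γ^2 + 198916 - 198516 = 0, i.e. γ^4 - 892γ^2 + 400 = 0. So γ is a root of x^4 - 892x^2 + 400. This polynomial is irreducible over Q: it has no rational root (each ±√213 ± √233 is irrational), and any factorization into two quadratics over Q would force √(49629) ∈ Q (pairing opposite roots) or √213, √233 ∈ Q (other pairings), all impossible. Hence [Q(γ):Q] = 4 = [Q(√213, √233):Q], so Q(γ) = Q(√213, √233).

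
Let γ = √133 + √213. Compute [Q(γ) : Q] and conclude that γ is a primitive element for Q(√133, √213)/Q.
[Q(γ) : Q] = 4 (equivalently, Q(γ) = Q(√133, √213))

Obviously Q(γ) ⊆ Q(√133, √213), and [Q(√133, √213):Q] = 4 (since 133, 213 are distinct squarefree integers > 1 with 28329 not a perfect square). To show equality we compute the minimal polynomial of γ. From γ = √133 + √213: γ^2 = 133 + 2√(28329) + 213 = 346 + 2√(28329), so γ^2 - 346 = 2√(28329); squaring, (γ^2 - 346)^2 = 4·28329, i.e. γ^4 - 692γ^2 + 119716 - 113316 = 0, i.e. γ^4 - 692γ^2 + 6400 = 0. So γ is a root of x^4 - 692x^2 + 6400. This polynomial is irreducible over Q: it has no rational root (each ±√133 ± √213 is irrational), and any factorization into two quadratics over Q would force √(28329) ∈ Q (pairing opposite roots) or √133, √213 ∈ Q (other pairings), all impossible. Hence [Q(γ):Q] = 4 = [Q(√133, √213):Q], so Q(γ) = Q(√133, √213).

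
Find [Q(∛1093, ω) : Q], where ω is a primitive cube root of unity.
[Q(∛1093, ω) : Q] = 6

[Q(∛1093):Q] = 3 (min poly x^3 - 1093, irreducible since 1093 is not a perfect cube). [Q(ω):Q] = 2 (min poly x^2 + x + 1). Since Q(∛1093) ⊂ R and ω ∉ R, we have ω ∉ Q(∛1093), so x^2 + x + 1 remains irreducible over Q(∛1093) and [Q(∛1093, ω) : Q(∛1093)] = 2. By the tower law, [Q(∛1093, ω) : Q] = 3 · 2 = 6. (In fact Q(∛1093, ω) is the splitting field of x^3 - 1093 over Q.)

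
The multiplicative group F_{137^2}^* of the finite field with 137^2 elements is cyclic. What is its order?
|F_{137^2}^*| = 18768

F_{137^2} has 137^2 = 18769 elements; its multiplicative group consists of all nonzero elements, so |F_{137^2}^*| = 18769 - 1 = 18768. (It is cyclic since any finite subgroup of the multiplicative group of a field is cyclic.)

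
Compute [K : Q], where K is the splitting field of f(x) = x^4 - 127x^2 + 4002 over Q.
[K : Q] = 4

Solving the quadratic in x^2: x^2 = (127 ± √(127^2 - 4·4002))/2 = (127 ± √121)/2 = (127 ± 11)/2, giving x^2 = 69 or x^2 = 58. So f(x) = (x^2 - 69)(x^2 - 58) and the roots of f are ±√69, ±√58. Hence the splitting field is K = Q(√69, √58). Since 69 and 58 are distinct squarefree integers > 1, their product 4002 is not a perfect square, so √58 ∉ Q(√69). By the tower law [K:Q] = [Q(√69,√58):Q(√69)] · [Q(√69):Q] = 2 · 2 = 4.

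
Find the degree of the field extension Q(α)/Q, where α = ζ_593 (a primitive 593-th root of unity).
[Q(α):Q] = 592

The minimal polynomial of ζ_593 over Q is the 593-th cyclotomic polynomial Φ_593(x), which is irreducible over Q and has degree φ(593) = 592. Hence [Q(α):Q] = φ(593) = 592.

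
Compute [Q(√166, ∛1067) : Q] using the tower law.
[Q(√166, ∛1067) : Q] = 6

Let L = Q(√166, ∛1067). Since Q(√166) ⊂ L and [Q(√166):Q] = 2, the tower law gives 2 | [L:Q]. Likewise Q(∛1067) ⊂ L with [Q(∛1067):Q] = 3 (because 1067 is not a perfect cube), so 3 | [L:Q]. As gcd(2,3) = 1, [L:Q] is divisible by 6. Conversely L is generated over Q by √166 and ∛1067, so [L:Q] ≤ 2·3 = 6. Therefore [Q(√166, ∛1067) : Q] = 6.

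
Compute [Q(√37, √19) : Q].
[Q(√37, √19) : Q] = 4

[Q(√37):Q] = 2 (min poly x^2 - 37, irreducible since 37 is squarefree > 1). For the top step, suppose √19 ∈ Q(√37), say √19 = c + d√37 with c, d ∈ Q. Squaring: 19 = c^2 + 37d^2 + 2cd√37. Since √37 ∉ Q this forces 2cd = 0. If d = 0 then √19 = c ∈ Q, contradicting 19 squarefree > 1. If c = 0 then 19 = 37d^2, so 37·19 = (37d)^2 is a perfect square in Q — but 37·19 = 703 is not a perfect square (since 37 and 19 are distinct squarefree integers). Contradiction. Hence √19 ∉ Q(√37), so x^2 - 19 stays irreducible over Q(√37) and [Q(√37, √19) : Q(√37)] = 2. By the tower law, [Q(√37, √19) : Q] = 2 · 2 = 4.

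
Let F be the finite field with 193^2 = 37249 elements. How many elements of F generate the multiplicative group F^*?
There are φ(37248) = 12288 primitive elements

F_q^* is cyclic of order q - 1 = 37248. A cyclic group of order m has exactly φ(m) generators. Here m = 37248 = 2^7 · 3 · 97, so the number of primitive elements is φ(37248) = 12288.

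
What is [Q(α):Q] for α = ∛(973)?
[Q(α):Q] = 3

The minimal polynomial of α is x^3 - 973, irreducible over Q since 973 is not a perfect cube (so x^3 - 973 has no rational root). Hence [Q(α):Q] = deg(m_α) = 3.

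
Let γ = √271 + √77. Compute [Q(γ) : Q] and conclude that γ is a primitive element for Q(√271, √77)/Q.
[Q(γ) : Q] = 4 (equivalently, Q(γ) = Q(√271, √77))

Obviously Q(γ) ⊆ Q(√271, √77), and [Q(√271, √77):Q] = 4 (since 271, 77 are distinct squarefree integers > 1 with 20867 not a perfect square). To show equality we compute the minimal polynomial of γ. From γ = √271 + √77: γ^2 = 271 + 2√(20867) + 77 = 348 + 2√(20867), so γ^2 - 348 = 2√(20867); squaring, (γ^2 - 348)^2 = 4·20867, i.e. γ^4 - 696γ^2 + 121104 - 83468 = 0, i.e. γ^4 - 696γ^2 + 37636 = 0. So γ is a root of x^4 - 696x^2 + 37636. This polynomial is irreducible over Q: it has no rational root (each ±√271 ± √77 is irrational), and any factorization into two quadratics over Q would force √(20867) ∈ Q (pairing opposite roots) or √271, √77 ∈ Q (other pairings), all impossible. Hence [Q(γ):Q] = 4 = [Q(√271, √77):Q], so Q(γ) = Q(√271, √77).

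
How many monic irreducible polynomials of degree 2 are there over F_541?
There are 146070 monic irreducible polynomials of degree 2 over F_541

Each element of F_{541^2} that lies in no proper subfield is a root of exactly one monic irreducible of degree 2 over F_541, and each such polynomial has 2 distinct roots in F_{541^2}. By Möbius inversion the count is N_541(2) = (1/2) Σ_{d|2} μ(2/d) · 541^d = (1/2)(μ(2)·541^1 + μ(1)·541^2) = 292140/2 = 146070.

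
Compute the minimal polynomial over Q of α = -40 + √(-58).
m_α(x) = x^2 + 80x + 1658

From α + 40 = √(-58), squaring gives (α + 40)^2 = -58, i.e. α^2 + 80α + 1600 = -58, so α^2 + 80α + 1658 = 0. The discriminant of x^2 + 80x + 1658 is (80)^2 - 4·(1658) = 6400 - 6632 = -232, and 4·(-58) is not a perfect square in Q since -58 is squarefree and ≠ 1. Hence x^2 + 80x + 1658 is irreducible over Q and is the minimal polynomial of α.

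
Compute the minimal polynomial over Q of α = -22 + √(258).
m_α(x) = x^2 + 44x + 226

From α + 22 = √(258), squaring gives (α + 22)^2 = 258, i.e. α^2 + 44α + 484 = 258, so α^2 + 44α + 226 = 0. The discriminant of x^2 + 44x + 226 is (44)^2 - 4·(226) = 1936 - 904 = 1032, and 4·(258) is not a perfect square in Q since 258 is squarefree and ≠ 1. Hence x^2 + 44x + 226 is irreducible over Q and is the minimal polynomial of α.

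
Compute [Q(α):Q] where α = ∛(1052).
[Q(α):Q] = 3

The minimal polynomial of α is x^3 - 1052, irreducible over Q since 1052 is not a perfect cube (so x^3 - 1052 has no rational root). Hence [Q(α):Q] = deg(m_α) = 3.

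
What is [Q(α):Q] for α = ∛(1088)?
[Q(α):Q] = 3

The minimal polynomial of α is x^3 - 1088, irreducible over Q since 1088 is not a perfect cube (so x^3 - 1088 has no rational root). Hence [Q(α):Q] = deg(m_α) = 3.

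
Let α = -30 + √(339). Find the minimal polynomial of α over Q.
m_α(x) = x^2 + 60x + 561

From α + 30 = √(339), squaring gives (α + 30)^2 = 339, i.e. α^2 + 60α + 900 = 339, so α^2 + 60α + 561 = 0. The discriminant of x^2 + 60x + 561 is (60)^2 - 4·(561) = 3600 - 2244 = 1356, and 4·(339) is not a perfect square in Q since 339 is squarefree and ≠ 1. Hence x^2 + 60x + 561 is irreducible over Q and is the minimal polynomial of α.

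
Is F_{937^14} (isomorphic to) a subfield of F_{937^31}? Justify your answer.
No: F_{937^14} is not a subfield of F_{937^31}

F_{p^m} embeds in F_{p^n} iff m | n. Here 14 ∤ 31 (since 31 = 2·14 + 3 with remainder 3 ≠ 0), so F_{937^14} is not a subfield of F_{937^31}. Equivalently: if it were, the tower law would give 14 = [F_{937^14}:F_937] dividing [F_{937^31}:F_937] = 31, contradiction.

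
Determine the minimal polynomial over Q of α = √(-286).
m_α(x) = x^2 + 286

α satisfies α^2 + 286 = 0, so x^2 + 286 annihilates α. Since d = -286 is squarefree and ≠ 1, it is not a perfect square in Q, so x^2 + 286 has no rational root and is therefore irreducible over Q (a degree-2 polynomial over a field is irreducible iff it has no root). Hence m_α(x) = x^2 + 286.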